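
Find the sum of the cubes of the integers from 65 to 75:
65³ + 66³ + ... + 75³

Use ∑_{k=1}^{n} k³ = [n(n+1)/2]², then subtract the first 64 terms.
∑_{k=1}^{75} k³ = [75×76/2]² = 2850² = 8122500
∑_{k=1}^{64} k³ = [64×65/2]² = 2080² = 4326400
∑_{k=65}^{75} k³ = 8122500 - 4326400 = 3796100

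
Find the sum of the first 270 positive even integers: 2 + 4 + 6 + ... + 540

Sum of first n even numbers = n(n+1)
= 270×271
= 73170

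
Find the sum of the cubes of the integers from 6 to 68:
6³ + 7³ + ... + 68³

Use ∑_{k=1}^{n} k³ = [n(n+1)/2]², then subtract the first 5 terms.
∑_{k=1}^{68} k³ = [68×69/2]² = 2346² = 5503716
∑_{k=1}^{5} k³ = [5×6/2]² = 15² = 225
∑_{k=6}^{68} k³ = 5503716 - 225 = 5503491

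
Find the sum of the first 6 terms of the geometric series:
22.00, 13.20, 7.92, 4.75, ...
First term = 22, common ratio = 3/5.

Sₙ = a(1 - rⁿ) / (1 - r)
S_6 = 22(1 - (3/5)^6) / (1 - (3/5))
S_6 = 22(1 - (729/15625)) / (2/5)
S_6 = 163856/3125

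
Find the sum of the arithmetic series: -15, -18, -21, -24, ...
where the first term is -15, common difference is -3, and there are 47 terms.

Sₙ = n/2 × (first + last)
Last term = a + (n-1)d = -15 + (47-1)×(-3) = -153
S_47 = 47/2 × (-15 + (-153))
S_47 = 47/2 × (-168) = -3948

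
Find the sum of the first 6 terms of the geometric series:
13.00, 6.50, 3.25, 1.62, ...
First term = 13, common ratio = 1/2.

Sₙ = a(1 - rⁿ) / (1 - r)
S_6 = 13(1 - (1/2)^6) / (1 - (1/2))
S_6 = 13(1 - (1/64)) / (1/2)
S_6 = 819/32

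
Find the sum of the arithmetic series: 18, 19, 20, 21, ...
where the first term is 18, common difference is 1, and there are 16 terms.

Sₙ = n/2 × (first + last)
Last term = a + (n-1)d = 18 + (16-1)×1 = 33
S_16 = 16/2 × (18 + 33)
S_16 = 16/2 × 51 = 408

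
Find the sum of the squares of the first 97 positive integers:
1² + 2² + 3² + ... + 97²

Formula: ∑k² = n(n+1)(2n+1)/6
= 97×98×195/6
= 1853670/6
= 308945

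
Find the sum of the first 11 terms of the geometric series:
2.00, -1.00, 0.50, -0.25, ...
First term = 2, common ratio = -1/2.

Sₙ = a(1 - rⁿ) / (1 - r)
S_11 = 2(1 - (-1/2)^11) / (1 - (-1/2))
S_11 = 2(1 - (-1/2048)) / (3/2)
S_11 = 683/512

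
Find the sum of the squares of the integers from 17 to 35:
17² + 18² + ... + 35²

Use ∑_{k=1}^{n} k² = n(n+1)(2n+1)/6, then subtract the first 16 terms.
∑_{k=1}^{35} k² = 35×36×71/6 = 14910
∑_{k=1}^{16} k² = 16×17×33/6 = 1496
∑_{k=17}^{35} k² = 14910 - 1496 = 13414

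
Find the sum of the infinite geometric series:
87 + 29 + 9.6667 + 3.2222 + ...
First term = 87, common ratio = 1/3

For |r| < 1, S = a / (1 - r)
S = 87 / (1 - (1/3))
S = 87 / (2/3)
S = 261/2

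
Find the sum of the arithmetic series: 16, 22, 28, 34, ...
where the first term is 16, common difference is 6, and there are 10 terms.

Sₙ = n/2 × (first + last)
Last term = a + (n-1)d = 16 + (10-1)×6 = 70
S_10 = 10/2 × (16 + 70)
S_10 = 10/2 × 86 = 430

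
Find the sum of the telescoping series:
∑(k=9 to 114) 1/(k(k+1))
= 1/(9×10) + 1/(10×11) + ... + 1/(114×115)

Partial fractions: 1/(k(k+1)) = 1/k - 1/(k+1)
The series telescopes:
= (1/9 - 1/10) + (1/10 - 1/11) + ... + (1/114 - 1/115)
= 1/9 - 1/115
= 106/1035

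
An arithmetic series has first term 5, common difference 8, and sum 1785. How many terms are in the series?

Using S = n/2 × [2a + (n-1)d]
1785 = n/2 × [2(5) + (n-1)(8)]
1785 = n/2 × [10 + 8n - 8]
3570 = n × [2 + 8n]
8n² + (2)n - 3570 = 0
Discriminant: Δ = (2)² - 4(8)(-3570) = 4 + 114240 = 114244
√Δ = 338
n = [-(2) + √Δ] / (2·8) = (-2 + 338) / 16 = 336 / 16 = 21
(The negative root is discarded since n must be a positive integer.)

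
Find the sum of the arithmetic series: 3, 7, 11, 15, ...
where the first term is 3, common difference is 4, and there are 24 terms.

Sₙ = n/2 × (first + last)
Last term = a + (n-1)d = 3 + (24-1)×4 = 95
S_24 = 24/2 × (3 + 95)
S_24 = 24/2 × 98 = 1176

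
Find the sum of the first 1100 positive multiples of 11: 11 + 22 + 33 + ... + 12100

Factor out 11: = 11(1 + 2 + ... + 1100) = 11 × n(n+1)/2
= 11 × 1100×1101/2
= 11 × 605550
= 6661050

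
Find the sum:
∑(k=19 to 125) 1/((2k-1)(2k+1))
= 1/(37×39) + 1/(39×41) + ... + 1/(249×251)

Partial fractions: 1/((2k-1)(2k+1)) = (1/2)[1/(2k-1) - 1/(2k+1)]
The series telescopes:
= (1/2)[1/37 - 1/251]
= 107/9287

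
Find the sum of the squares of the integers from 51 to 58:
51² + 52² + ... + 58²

Use ∑_{k=1}^{n} k² = n(n+1)(2n+1)/6, then subtract the first 50 terms.
∑_{k=1}^{58} k² = 58×59×117/6 = 66729
∑_{k=1}^{50} k² = 50×51×101/6 = 42925
∑_{k=51}^{58} k² = 66729 - 42925 = 23804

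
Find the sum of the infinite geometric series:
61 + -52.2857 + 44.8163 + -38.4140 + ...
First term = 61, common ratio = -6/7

For |r| < 1, S = a / (1 - r)
S = 61 / (1 - (-6/7))
S = 61 / (13/7)
S = 427/13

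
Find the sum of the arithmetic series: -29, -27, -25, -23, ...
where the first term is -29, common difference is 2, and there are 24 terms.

Sₙ = n/2 × (first + last)
Last term = a + (n-1)d = -29 + (24-1)×2 = 17
S_24 = 24/2 × (-29 + 17)
S_24 = 24/2 × (-12) = -144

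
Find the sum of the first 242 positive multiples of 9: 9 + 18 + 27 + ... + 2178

Factor out 9: = 9(1 + 2 + ... + 242) = 9 × n(n+1)/2
= 9 × 242×243/2
= 9 × 29403
= 264627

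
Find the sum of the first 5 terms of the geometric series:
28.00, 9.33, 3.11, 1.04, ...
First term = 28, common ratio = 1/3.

Sₙ = a(1 - rⁿ) / (1 - r)
S_5 = 28(1 - (1/3)^5) / (1 - (1/3))
S_5 = 28(1 - (1/243)) / (2/3)
S_5 = 3388/81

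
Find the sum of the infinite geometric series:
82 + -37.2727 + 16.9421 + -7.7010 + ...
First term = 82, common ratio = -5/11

For |r| < 1, S = a / (1 - r)
S = 82 / (1 - (-5/11))
S = 82 / (16/11)
S = 451/8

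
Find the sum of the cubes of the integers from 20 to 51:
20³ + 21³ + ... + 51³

Use ∑_{k=1}^{n} k³ = [n(n+1)/2]², then subtract the first 19 terms.
∑_{k=1}^{51} k³ = [51×52/2]² = 1326² = 1758276
∑_{k=1}^{19} k³ = [19×20/2]² = 190² = 36100
∑_{k=20}^{51} k³ = 1758276 - 36100 = 1722176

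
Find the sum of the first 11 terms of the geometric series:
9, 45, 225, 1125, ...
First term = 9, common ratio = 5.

Sₙ = a(1 - rⁿ) / (1 - r)
S_11 = 9(1 - 5^11) / (1 - 5)
S_11 = 9(1 - 48828125) / (-4)
S_11 = 109863279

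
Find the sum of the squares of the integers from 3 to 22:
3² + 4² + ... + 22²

Use ∑_{k=1}^{n} k² = n(n+1)(2n+1)/6, then subtract the first 2 terms.
∑_{k=1}^{22} k² = 22×23×45/6 = 3795
∑_{k=1}^{2} k² = 2×3×5/6 = 5
∑_{k=3}^{22} k² = 3795 - 5 = 3790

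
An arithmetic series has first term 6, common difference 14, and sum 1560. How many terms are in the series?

Using S = n/2 × [2a + (n-1)d]
1560 = n/2 × [2(6) + (n-1)(14)]
1560 = n/2 × [12 + 14n - 14]
3120 = n × [-2 + 14n]
14n² + (-2)n - 3120 = 0
Discriminant: Δ = (-2)² - 4(14)(-3120) = 4 + 174720 = 174724
√Δ = 418
n = [-(-2) + √Δ] / (2·14) = (2 + 418) / 28 = 420 / 28 = 15
(The negative root is discarded since n must be a positive integer.)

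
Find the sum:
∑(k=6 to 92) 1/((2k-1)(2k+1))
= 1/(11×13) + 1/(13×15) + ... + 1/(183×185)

Partial fractions: 1/((2k-1)(2k+1)) = (1/2)[1/(2k-1) - 1/(2k+1)]
The series telescopes:
= (1/2)[1/11 - 1/185]
= 87/2035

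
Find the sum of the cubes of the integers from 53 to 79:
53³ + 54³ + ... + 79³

Use ∑_{k=1}^{n} k³ = [n(n+1)/2]², then subtract the first 52 terms.
∑_{k=1}^{79} k³ = [79×80/2]² = 3160² = 9985600
∑_{k=1}^{52} k³ = [52×53/2]² = 1378² = 1898884
∑_{k=53}^{79} k³ = 9985600 - 1898884 = 8086716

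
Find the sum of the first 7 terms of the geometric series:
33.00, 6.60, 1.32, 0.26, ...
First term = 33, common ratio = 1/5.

Sₙ = a(1 - rⁿ) / (1 - r)
S_7 = 33(1 - (1/5)^7) / (1 - (1/5))
S_7 = 33(1 - (1/78125)) / (4/5)
S_7 = 644523/15625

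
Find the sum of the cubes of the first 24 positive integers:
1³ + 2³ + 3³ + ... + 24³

Formula: ∑k³ = [n(n+1)/2]²
= [24×25/2]²
= 300²
= 90000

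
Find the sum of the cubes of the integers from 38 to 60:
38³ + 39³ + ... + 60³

Use ∑_{k=1}^{n} k³ = [n(n+1)/2]², then subtract the first 37 terms.
∑_{k=1}^{60} k³ = [60×61/2]² = 1830² = 3348900
∑_{k=1}^{37} k³ = [37×38/2]² = 703² = 494209
∑_{k=38}^{60} k³ = 3348900 - 494209 = 2854691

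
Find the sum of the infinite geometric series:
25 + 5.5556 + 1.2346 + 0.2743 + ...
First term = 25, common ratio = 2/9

For |r| < 1, S = a / (1 - r)
S = 25 / (1 - (2/9))
S = 25 / (7/9)
S = 225/7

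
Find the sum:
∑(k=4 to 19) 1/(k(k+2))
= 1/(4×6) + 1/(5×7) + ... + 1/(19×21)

Partial fractions: 1/(k(k+2)) = (1/2)[1/k - 1/(k+2)]
Telescoping leaves the first two and last two terms:
= (1/2)[1/4 + 1/5 - 1/20 - 1/21]
= 37/210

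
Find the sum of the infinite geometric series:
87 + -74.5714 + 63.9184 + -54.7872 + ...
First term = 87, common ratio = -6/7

For |r| < 1, S = a / (1 - r)
S = 87 / (1 - (-6/7))
S = 87 / (13/7)
S = 609/13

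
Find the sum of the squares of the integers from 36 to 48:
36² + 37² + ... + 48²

Use ∑_{k=1}^{n} k² = n(n+1)(2n+1)/6, then subtract the first 35 terms.
∑_{k=1}^{48} k² = 48×49×97/6 = 38024
∑_{k=1}^{35} k² = 35×36×71/6 = 14910
∑_{k=36}^{48} k² = 38024 - 14910 = 23114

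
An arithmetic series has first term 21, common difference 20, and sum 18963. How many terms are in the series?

Using S = n/2 × [2a + (n-1)d]
18963 = n/2 × [2(21) + (n-1)(20)]
18963 = n/2 × [42 + 20n - 20]
37926 = n × [22 + 20n]
20n² + (22)n - 37926 = 0
Discriminant: Δ = (22)² - 4(20)(-37926) = 484 + 3034080 = 3034564
√Δ = 1742
n = [-(22) + √Δ] / (2·20) = (-22 + 1742) / 40 = 1720 / 40 = 43
(The negative root is discarded since n must be a positive integer.)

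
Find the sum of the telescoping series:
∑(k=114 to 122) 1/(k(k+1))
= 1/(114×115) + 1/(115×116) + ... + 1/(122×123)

Partial fractions: 1/(k(k+1)) = 1/k - 1/(k+1)
The series telescopes:
= (1/114 - 1/115) + (1/115 - 1/116) + ... + (1/122 - 1/123)
= 1/114 - 1/123
= 1/1558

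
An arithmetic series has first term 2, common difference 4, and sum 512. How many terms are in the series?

Using S = n/2 × [2a + (n-1)d]
512 = n/2 × [2(2) + (n-1)(4)]
512 = n/2 × [4 + 4n - 4]
1024 = n × [0 + 4n]
4n² + (0)n - 1024 = 0
Discriminant: Δ = (0)² - 4(4)(-1024) = 0 + 16384 = 16384
√Δ = 128
n = [-(0) + √Δ] / (2·4) = (0 + 128) / 8 = 128 / 8 = 16
(The negative root is discarded since n must be a positive integer.)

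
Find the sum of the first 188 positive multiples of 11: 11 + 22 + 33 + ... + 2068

Factor out 11: = 11(1 + 2 + ... + 188) = 11 × n(n+1)/2
= 11 × 188×189/2
= 11 × 17766
= 195426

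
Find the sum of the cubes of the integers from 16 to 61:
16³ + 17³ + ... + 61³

Use ∑_{k=1}^{n} k³ = [n(n+1)/2]², then subtract the first 15 terms.
∑_{k=1}^{61} k³ = [61×62/2]² = 1891² = 3575881
∑_{k=1}^{15} k³ = [15×16/2]² = 120² = 14400
∑_{k=16}^{61} k³ = 3575881 - 14400 = 3561481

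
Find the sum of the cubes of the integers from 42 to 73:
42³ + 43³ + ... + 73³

Use ∑_{k=1}^{n} k³ = [n(n+1)/2]², then subtract the first 41 terms.
∑_{k=1}^{73} k³ = [73×74/2]² = 2701² = 7295401
∑_{k=1}^{41} k³ = [41×42/2]² = 861² = 741321
∑_{k=42}^{73} k³ = 7295401 - 741321 = 6554080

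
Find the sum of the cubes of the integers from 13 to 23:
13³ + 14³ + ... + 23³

Use ∑_{k=1}^{n} k³ = [n(n+1)/2]², then subtract the first 12 terms.
∑_{k=1}^{23} k³ = [23×24/2]² = 276² = 76176
∑_{k=1}^{12} k³ = [12×13/2]² = 78² = 6084
∑_{k=13}^{23} k³ = 76176 - 6084 = 70092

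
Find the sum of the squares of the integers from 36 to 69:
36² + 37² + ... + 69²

Use ∑_{k=1}^{n} k² = n(n+1)(2n+1)/6, then subtract the first 35 terms.
∑_{k=1}^{69} k² = 69×70×139/6 = 111895
∑_{k=1}^{35} k² = 35×36×71/6 = 14910
∑_{k=36}^{69} k² = 111895 - 14910 = 96985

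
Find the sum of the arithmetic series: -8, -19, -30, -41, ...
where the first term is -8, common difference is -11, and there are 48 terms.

Sₙ = n/2 × (first + last)
Last term = a + (n-1)d = -8 + (48-1)×(-11) = -525
S_48 = 48/2 × (-8 + (-525))
S_48 = 48/2 × (-533) = -12792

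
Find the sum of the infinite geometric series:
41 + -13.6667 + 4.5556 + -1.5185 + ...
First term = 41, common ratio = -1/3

For |r| < 1, S = a / (1 - r)
S = 41 / (1 - (-1/3))
S = 41 / (4/3)
S = 123/4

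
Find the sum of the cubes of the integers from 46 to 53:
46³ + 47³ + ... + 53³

Use ∑_{k=1}^{n} k³ = [n(n+1)/2]², then subtract the first 45 terms.
∑_{k=1}^{53} k³ = [53×54/2]² = 1431² = 2047761
∑_{k=1}^{45} k³ = [45×46/2]² = 1035² = 1071225
∑_{k=46}^{53} k³ = 2047761 - 1071225 = 976536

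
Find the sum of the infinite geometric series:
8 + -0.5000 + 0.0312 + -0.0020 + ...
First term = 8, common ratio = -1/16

For |r| < 1, S = a / (1 - r)
S = 8 / (1 - (-1/16))
S = 8 / (17/16)
S = 128/17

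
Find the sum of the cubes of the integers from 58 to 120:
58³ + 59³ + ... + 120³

Use ∑_{k=1}^{n} k³ = [n(n+1)/2]², then subtract the first 57 terms.
∑_{k=1}^{120} k³ = [120×121/2]² = 7260² = 52707600
∑_{k=1}^{57} k³ = [57×58/2]² = 1653² = 2732409
∑_{k=58}^{120} k³ = 52707600 - 2732409 = 49975191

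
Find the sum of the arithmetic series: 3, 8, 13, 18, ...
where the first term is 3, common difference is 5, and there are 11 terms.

Sₙ = n/2 × (first + last)
Last term = a + (n-1)d = 3 + (11-1)×5 = 53
S_11 = 11/2 × (3 + 53)
S_11 = 11/2 × 56 = 308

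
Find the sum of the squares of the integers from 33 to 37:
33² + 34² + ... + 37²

Use ∑_{k=1}^{n} k² = n(n+1)(2n+1)/6, then subtract the first 32 terms.
∑_{k=1}^{37} k² = 37×38×75/6 = 17575
∑_{k=1}^{32} k² = 32×33×65/6 = 11440
∑_{k=33}^{37} k² = 17575 - 11440 = 6135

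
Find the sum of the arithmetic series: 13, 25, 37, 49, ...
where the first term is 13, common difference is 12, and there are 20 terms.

Sₙ = n/2 × (first + last)
Last term = a + (n-1)d = 13 + (20-1)×12 = 241
S_20 = 20/2 × (13 + 241)
S_20 = 20/2 × 254 = 2540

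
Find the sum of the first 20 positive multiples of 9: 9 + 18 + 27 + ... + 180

Factor out 9: = 9(1 + 2 + ... + 20) = 9 × n(n+1)/2
= 9 × 20×21/2
= 9 × 210
= 1890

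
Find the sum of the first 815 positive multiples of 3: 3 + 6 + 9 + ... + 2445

Factor out 3: = 3(1 + 2 + ... + 815) = 3 × n(n+1)/2
= 3 × 815×816/2
= 3 × 332520
= 997560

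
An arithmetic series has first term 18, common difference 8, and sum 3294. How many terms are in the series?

Using S = n/2 × [2a + (n-1)d]
3294 = n/2 × [2(18) + (n-1)(8)]
3294 = n/2 × [36 + 8n - 8]
6588 = n × [28 + 8n]
8n² + (28)n - 6588 = 0
Discriminant: Δ = (28)² - 4(8)(-6588) = 784 + 210816 = 211600
√Δ = 460
n = [-(28) + √Δ] / (2·8) = (-28 + 460) / 16 = 432 / 16 = 27
(The negative root is discarded since n must be a positive integer.)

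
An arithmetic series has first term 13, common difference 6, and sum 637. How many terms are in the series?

Using S = n/2 × [2a + (n-1)d]
637 = n/2 × [2(13) + (n-1)(6)]
637 = n/2 × [26 + 6n - 6]
1274 = n × [20 + 6n]
6n² + (20)n - 1274 = 0
Discriminant: Δ = (20)² - 4(6)(-1274) = 400 + 30576 = 30976
√Δ = 176
n = [-(20) + √Δ] / (2·6) = (-20 + 176) / 12 = 156 / 12 = 13
(The negative root is discarded since n must be a positive integer.)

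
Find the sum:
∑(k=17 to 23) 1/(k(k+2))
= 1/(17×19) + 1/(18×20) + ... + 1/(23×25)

Partial fractions: 1/(k(k+2)) = (1/2)[1/k - 1/(k+2)]
Telescoping leaves the first two and last two terms:
= (1/2)[1/17 + 1/18 - 1/24 - 1/25]
= 1001/61200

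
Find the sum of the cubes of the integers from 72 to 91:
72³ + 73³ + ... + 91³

Use ∑_{k=1}^{n} k³ = [n(n+1)/2]², then subtract the first 71 terms.
∑_{k=1}^{91} k³ = [91×92/2]² = 4186² = 17522596
∑_{k=1}^{71} k³ = [71×72/2]² = 2556² = 6533136
∑_{k=72}^{91} k³ = 17522596 - 6533136 = 10989460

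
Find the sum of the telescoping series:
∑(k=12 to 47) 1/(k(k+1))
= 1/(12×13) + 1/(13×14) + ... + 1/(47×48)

Partial fractions: 1/(k(k+1)) = 1/k - 1/(k+1)
The series telescopes:
= (1/12 - 1/13) + (1/13 - 1/14) + ... + (1/47 - 1/48)
= 1/12 - 1/48
= 1/16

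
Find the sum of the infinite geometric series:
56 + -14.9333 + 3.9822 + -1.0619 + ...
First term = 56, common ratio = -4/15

For |r| < 1, S = a / (1 - r)
S = 56 / (1 - (-4/15))
S = 56 / (19/15)
S = 840/19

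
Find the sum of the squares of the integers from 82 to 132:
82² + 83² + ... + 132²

Use ∑_{k=1}^{n} k² = n(n+1)(2n+1)/6, then subtract the first 81 terms.
∑_{k=1}^{132} k² = 132×133×265/6 = 775390
∑_{k=1}^{81} k² = 81×82×163/6 = 180441
∑_{k=82}^{132} k² = 775390 - 180441 = 594949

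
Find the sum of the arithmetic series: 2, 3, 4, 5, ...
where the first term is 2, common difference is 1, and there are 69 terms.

Sₙ = n/2 × (first + last)
Last term = a + (n-1)d = 2 + (69-1)×1 = 70
S_69 = 69/2 × (2 + 70)
S_69 = 69/2 × 72 = 2484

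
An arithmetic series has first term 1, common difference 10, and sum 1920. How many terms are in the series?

Using S = n/2 × [2a + (n-1)d]
1920 = n/2 × [2(1) + (n-1)(10)]
1920 = n/2 × [2 + 10n - 10]
3840 = n × [-8 + 10n]
10n² + (-8)n - 3840 = 0
Discriminant: Δ = (-8)² - 4(10)(-3840) = 64 + 153600 = 153664
√Δ = 392
n = [-(-8) + √Δ] / (2·10) = (8 + 392) / 20 = 400 / 20 = 20
(The negative root is discarded since n must be a positive integer.)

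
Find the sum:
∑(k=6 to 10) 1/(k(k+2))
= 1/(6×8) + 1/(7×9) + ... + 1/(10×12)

Partial fractions: 1/(k(k+2)) = (1/2)[1/k - 1/(k+2)]
Telescoping leaves the first two and last two terms:
= (1/2)[1/6 + 1/7 - 1/11 - 1/12]
= 125/1848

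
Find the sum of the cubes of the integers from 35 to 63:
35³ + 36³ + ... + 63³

Use ∑_{k=1}^{n} k³ = [n(n+1)/2]², then subtract the first 34 terms.
∑_{k=1}^{63} k³ = [63×64/2]² = 2016² = 4064256
∑_{k=1}^{34} k³ = [34×35/2]² = 595² = 354025
∑_{k=35}^{63} k³ = 4064256 - 354025 = 3710231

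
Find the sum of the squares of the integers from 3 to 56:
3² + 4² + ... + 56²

Use ∑_{k=1}^{n} k² = n(n+1)(2n+1)/6, then subtract the first 2 terms.
∑_{k=1}^{56} k² = 56×57×113/6 = 60116
∑_{k=1}^{2} k² = 2×3×5/6 = 5
∑_{k=3}^{56} k² = 60116 - 5 = 60111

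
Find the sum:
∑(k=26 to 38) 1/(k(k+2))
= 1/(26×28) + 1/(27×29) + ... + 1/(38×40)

Partial fractions: 1/(k(k+2)) = (1/2)[1/k - 1/(k+2)]
Telescoping leaves the first two and last two terms:
= (1/2)[1/26 + 1/27 - 1/39 - 1/40]
= 349/28080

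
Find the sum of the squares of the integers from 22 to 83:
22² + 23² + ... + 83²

Use ∑_{k=1}^{n} k² = n(n+1)(2n+1)/6, then subtract the first 21 terms.
∑_{k=1}^{83} k² = 83×84×167/6 = 194054
∑_{k=1}^{21} k² = 21×22×43/6 = 3311
∑_{k=22}^{83} k² = 194054 - 3311 = 190743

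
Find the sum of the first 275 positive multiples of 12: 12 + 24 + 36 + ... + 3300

Factor out 12: = 12(1 + 2 + ... + 275) = 12 × n(n+1)/2
= 12 × 275×276/2
= 12 × 37950
= 455400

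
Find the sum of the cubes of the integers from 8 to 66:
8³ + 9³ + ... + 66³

Use ∑_{k=1}^{n} k³ = [n(n+1)/2]², then subtract the first 7 terms.
∑_{k=1}^{66} k³ = [66×67/2]² = 2211² = 4888521
∑_{k=1}^{7} k³ = [7×8/2]² = 28² = 784
∑_{k=8}^{66} k³ = 4888521 - 784 = 4887737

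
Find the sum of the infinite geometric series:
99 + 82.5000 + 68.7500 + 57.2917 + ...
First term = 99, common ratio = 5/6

For |r| < 1, S = a / (1 - r)
S = 99 / (1 - (5/6))
S = 99 / (1/6)
S = 594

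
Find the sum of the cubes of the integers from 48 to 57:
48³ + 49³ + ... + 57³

Use ∑_{k=1}^{n} k³ = [n(n+1)/2]², then subtract the first 47 terms.
∑_{k=1}^{57} k³ = [57×58/2]² = 1653² = 2732409
∑_{k=1}^{47} k³ = [47×48/2]² = 1128² = 1272384
∑_{k=48}^{57} k³ = 2732409 - 1272384 = 1460025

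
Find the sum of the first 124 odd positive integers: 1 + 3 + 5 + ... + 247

Sum of first n odd numbers = n²
= 124²
= 15376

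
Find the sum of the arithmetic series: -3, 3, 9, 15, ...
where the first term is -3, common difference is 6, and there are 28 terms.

Sₙ = n/2 × (first + last)
Last term = a + (n-1)d = -3 + (28-1)×6 = 159
S_28 = 28/2 × (-3 + 159)
S_28 = 28/2 × 156 = 2184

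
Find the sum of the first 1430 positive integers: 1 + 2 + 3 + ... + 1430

Formula: ∑k = n(n+1)/2
= 1430×1431/2
= 2046330/2
= 1023165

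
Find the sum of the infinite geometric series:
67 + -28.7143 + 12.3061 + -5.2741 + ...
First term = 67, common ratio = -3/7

For |r| < 1, S = a / (1 - r)
S = 67 / (1 - (-3/7))
S = 67 / (10/7)
S = 469/10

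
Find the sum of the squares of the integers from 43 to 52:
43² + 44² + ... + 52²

Use ∑_{k=1}^{n} k² = n(n+1)(2n+1)/6, then subtract the first 42 terms.
∑_{k=1}^{52} k² = 52×53×105/6 = 48230
∑_{k=1}^{42} k² = 42×43×85/6 = 25585
∑_{k=43}^{52} k² = 48230 - 25585 = 22645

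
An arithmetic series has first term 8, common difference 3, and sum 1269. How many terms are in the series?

Using S = n/2 × [2a + (n-1)d]
1269 = n/2 × [2(8) + (n-1)(3)]
1269 = n/2 × [16 + 3n - 3]
2538 = n × [13 + 3n]
3n² + (13)n - 2538 = 0
Discriminant: Δ = (13)² - 4(3)(-2538) = 169 + 30456 = 30625
√Δ = 175
n = [-(13) + √Δ] / (2·3) = (-13 + 175) / 6 = 162 / 6 = 27
(The negative root is discarded since n must be a positive integer.)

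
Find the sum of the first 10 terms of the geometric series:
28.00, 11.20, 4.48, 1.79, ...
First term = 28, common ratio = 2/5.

Sₙ = a(1 - rⁿ) / (1 - r)
S_10 = 28(1 - (2/5)^10) / (1 - (2/5))
S_10 = 28(1 - (1024/9765625)) / (3/5)
S_10 = 91136276/1953125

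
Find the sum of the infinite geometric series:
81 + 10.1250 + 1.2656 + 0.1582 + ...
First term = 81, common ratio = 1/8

For |r| < 1, S = a / (1 - r)
S = 81 / (1 - (1/8))
S = 81 / (7/8)
S = 648/7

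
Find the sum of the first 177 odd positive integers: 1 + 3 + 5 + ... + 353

Sum of first n odd numbers = n²
= 177²
= 31329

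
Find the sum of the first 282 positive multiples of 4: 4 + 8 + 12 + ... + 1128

Factor out 4: = 4(1 + 2 + ... + 282) = 4 × n(n+1)/2
= 4 × 282×283/2
= 4 × 39903
= 159612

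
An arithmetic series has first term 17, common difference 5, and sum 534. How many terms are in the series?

Using S = n/2 × [2a + (n-1)d]
534 = n/2 × [2(17) + (n-1)(5)]
534 = n/2 × [34 + 5n - 5]
1068 = n × [29 + 5n]
5n² + (29)n - 1068 = 0
Discriminant: Δ = (29)² - 4(5)(-1068) = 841 + 21360 = 22201
√Δ = 149
n = [-(29) + √Δ] / (2·5) = (-29 + 149) / 10 = 120 / 10 = 12
(The negative root is discarded since n must be a positive integer.)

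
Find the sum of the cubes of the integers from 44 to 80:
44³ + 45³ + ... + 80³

Use ∑_{k=1}^{n} k³ = [n(n+1)/2]², then subtract the first 43 terms.
∑_{k=1}^{80} k³ = [80×81/2]² = 3240² = 10497600
∑_{k=1}^{43} k³ = [43×44/2]² = 946² = 894916
∑_{k=44}^{80} k³ = 10497600 - 894916 = 9602684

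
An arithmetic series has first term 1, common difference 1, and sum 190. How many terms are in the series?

Using S = n/2 × [2a + (n-1)d]
190 = n/2 × [2(1) + (n-1)(1)]
190 = n/2 × [2 + 1n - 1]
380 = n × [1 + 1n]
1n² + (1)n - 380 = 0
Discriminant: Δ = (1)² - 4(1)(-380) = 1 + 1520 = 1521
√Δ = 39
n = [-(1) + √Δ] / (2·1) = (-1 + 39) / 2 = 38 / 2 = 19
(The negative root is discarded since n must be a positive integer.)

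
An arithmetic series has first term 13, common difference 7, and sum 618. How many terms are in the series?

Using S = n/2 × [2a + (n-1)d]
618 = n/2 × [2(13) + (n-1)(7)]
618 = n/2 × [26 + 7n - 7]
1236 = n × [19 + 7n]
7n² + (19)n - 1236 = 0
Discriminant: Δ = (19)² - 4(7)(-1236) = 361 + 34608 = 34969
√Δ = 187
n = [-(19) + √Δ] / (2·7) = (-19 + 187) / 14 = 168 / 14 = 12
(The negative root is discarded since n must be a positive integer.)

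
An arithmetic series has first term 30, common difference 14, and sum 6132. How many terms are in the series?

Using S = n/2 × [2a + (n-1)d]
6132 = n/2 × [2(30) + (n-1)(14)]
6132 = n/2 × [60 + 14n - 14]
12264 = n × [46 + 14n]
14n² + (46)n - 12264 = 0
Discriminant: Δ = (46)² - 4(14)(-12264) = 2116 + 686784 = 688900
√Δ = 830
n = [-(46) + √Δ] / (2·14) = (-46 + 830) / 28 = 784 / 28 = 28
(The negative root is discarded since n must be a positive integer.)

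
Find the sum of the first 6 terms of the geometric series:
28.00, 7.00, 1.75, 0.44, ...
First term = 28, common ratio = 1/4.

Sₙ = a(1 - rⁿ) / (1 - r)
S_6 = 28(1 - (1/4)^6) / (1 - (1/4))
S_6 = 28(1 - (1/4096)) / (3/4)
S_6 = 9555/256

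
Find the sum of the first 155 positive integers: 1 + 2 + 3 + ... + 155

Formula: ∑k = n(n+1)/2
= 155×156/2
= 24180/2
= 12090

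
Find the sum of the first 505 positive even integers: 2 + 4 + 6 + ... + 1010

Sum of first n even numbers = n(n+1)
= 505×506
= 255530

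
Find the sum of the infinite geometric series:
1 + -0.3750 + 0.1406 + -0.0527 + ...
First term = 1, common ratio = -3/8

For |r| < 1, S = a / (1 - r)
S = 1 / (1 - (-3/8))
S = 1 / (11/8)
S = 8/11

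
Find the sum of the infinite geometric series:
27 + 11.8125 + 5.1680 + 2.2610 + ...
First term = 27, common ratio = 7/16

For |r| < 1, S = a / (1 - r)
S = 27 / (1 - (7/16))
S = 27 / (9/16)
S = 48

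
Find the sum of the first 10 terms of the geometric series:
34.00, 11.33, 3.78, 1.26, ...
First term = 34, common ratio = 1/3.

Sₙ = a(1 - rⁿ) / (1 - r)
S_10 = 34(1 - (1/3)^10) / (1 - (1/3))
S_10 = 34(1 - (1/59049)) / (2/3)
S_10 = 1003816/19683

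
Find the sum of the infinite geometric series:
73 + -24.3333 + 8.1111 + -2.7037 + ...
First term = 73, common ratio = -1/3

For |r| < 1, S = a / (1 - r)
S = 73 / (1 - (-1/3))
S = 73 / (4/3)
S = 219/4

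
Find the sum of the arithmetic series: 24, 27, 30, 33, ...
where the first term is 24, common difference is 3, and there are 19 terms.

Sₙ = n/2 × (first + last)
Last term = a + (n-1)d = 24 + (19-1)×3 = 78
S_19 = 19/2 × (24 + 78)
S_19 = 19/2 × 102 = 969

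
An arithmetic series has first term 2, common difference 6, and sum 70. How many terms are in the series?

Using S = n/2 × [2a + (n-1)d]
70 = n/2 × [2(2) + (n-1)(6)]
70 = n/2 × [4 + 6n - 6]
140 = n × [-2 + 6n]
6n² + (-2)n - 140 = 0
Discriminant: Δ = (-2)² - 4(6)(-140) = 4 + 3360 = 3364
√Δ = 58
n = [-(-2) + √Δ] / (2·6) = (2 + 58) / 12 = 60 / 12 = 5
(The negative root is discarded since n must be a positive integer.)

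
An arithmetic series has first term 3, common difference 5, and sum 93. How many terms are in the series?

Using S = n/2 × [2a + (n-1)d]
93 = n/2 × [2(3) + (n-1)(5)]
93 = n/2 × [6 + 5n - 5]
186 = n × [1 + 5n]
5n² + (1)n - 186 = 0
Discriminant: Δ = (1)² - 4(5)(-186) = 1 + 3720 = 3721
√Δ = 61
n = [-(1) + √Δ] / (2·5) = (-1 + 61) / 10 = 60 / 10 = 6
(The negative root is discarded since n must be a positive integer.)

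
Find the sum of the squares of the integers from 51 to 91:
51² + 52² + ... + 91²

Use ∑_{k=1}^{n} k² = n(n+1)(2n+1)/6, then subtract the first 50 terms.
∑_{k=1}^{91} k² = 91×92×183/6 = 255346
∑_{k=1}^{50} k² = 50×51×101/6 = 42925
∑_{k=51}^{91} k² = 255346 - 42925 = 212421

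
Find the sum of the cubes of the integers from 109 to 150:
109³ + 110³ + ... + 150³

Use ∑_{k=1}^{n} k³ = [n(n+1)/2]², then subtract the first 108 terms.
∑_{k=1}^{150} k³ = [150×151/2]² = 11325² = 128255625
∑_{k=1}^{108} k³ = [108×109/2]² = 5886² = 34644996
∑_{k=109}^{150} k³ = 128255625 - 34644996 = 93610629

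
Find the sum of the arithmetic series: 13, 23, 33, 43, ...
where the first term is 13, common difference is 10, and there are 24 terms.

Sₙ = n/2 × (first + last)
Last term = a + (n-1)d = 13 + (24-1)×10 = 243
S_24 = 24/2 × (13 + 243)
S_24 = 24/2 × 256 = 3072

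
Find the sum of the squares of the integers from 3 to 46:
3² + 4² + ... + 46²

Use ∑_{k=1}^{n} k² = n(n+1)(2n+1)/6, then subtract the first 2 terms.
∑_{k=1}^{46} k² = 46×47×93/6 = 33511
∑_{k=1}^{2} k² = 2×3×5/6 = 5
∑_{k=3}^{46} k² = 33511 - 5 = 33506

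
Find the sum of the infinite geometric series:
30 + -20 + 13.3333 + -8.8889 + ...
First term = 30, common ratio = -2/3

For |r| < 1, S = a / (1 - r)
S = 30 / (1 - (-2/3))
S = 30 / (5/3)
S = 18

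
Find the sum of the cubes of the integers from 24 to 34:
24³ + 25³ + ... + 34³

Use ∑_{k=1}^{n} k³ = [n(n+1)/2]², then subtract the first 23 terms.
∑_{k=1}^{34} k³ = [34×35/2]² = 595² = 354025
∑_{k=1}^{23} k³ = [23×24/2]² = 276² = 76176
∑_{k=24}^{34} k³ = 354025 - 76176 = 277849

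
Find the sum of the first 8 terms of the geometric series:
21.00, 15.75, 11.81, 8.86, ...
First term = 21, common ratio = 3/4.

Sₙ = a(1 - rⁿ) / (1 - r)
S_8 = 21(1 - (3/4)^8) / (1 - (3/4))
S_8 = 21(1 - (6561/65536)) / (1/4)
S_8 = 1238475/16384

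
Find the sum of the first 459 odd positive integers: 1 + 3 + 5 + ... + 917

Sum of first n odd numbers = n²
= 459²
= 210681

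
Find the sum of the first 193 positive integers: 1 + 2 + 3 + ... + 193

Formula: ∑k = n(n+1)/2
= 193×194/2
= 37442/2
= 18721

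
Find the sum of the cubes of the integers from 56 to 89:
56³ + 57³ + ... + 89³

Use ∑_{k=1}^{n} k³ = [n(n+1)/2]², then subtract the first 55 terms.
∑_{k=1}^{89} k³ = [89×90/2]² = 4005² = 16040025
∑_{k=1}^{55} k³ = [55×56/2]² = 1540² = 2371600
∑_{k=56}^{89} k³ = 16040025 - 2371600 = 13668425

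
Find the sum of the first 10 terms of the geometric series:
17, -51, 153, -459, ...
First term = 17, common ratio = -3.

Sₙ = a(1 - rⁿ) / (1 - r)
S_10 = 17(1 - (-3)^10) / (1 - (-3))
S_10 = 17(1 - 59049) / (4)
S_10 = -250954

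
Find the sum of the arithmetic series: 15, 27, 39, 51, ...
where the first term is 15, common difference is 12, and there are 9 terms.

Sₙ = n/2 × (first + last)
Last term = a + (n-1)d = 15 + (9-1)×12 = 111
S_9 = 9/2 × (15 + 111)
S_9 = 9/2 × 126 = 567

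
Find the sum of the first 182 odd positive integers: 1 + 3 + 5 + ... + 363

Sum of first n odd numbers = n²
= 182²
= 33124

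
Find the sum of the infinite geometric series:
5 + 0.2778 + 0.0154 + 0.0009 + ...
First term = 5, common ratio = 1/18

For |r| < 1, S = a / (1 - r)
S = 5 / (1 - (1/18))
S = 5 / (17/18)
S = 90/17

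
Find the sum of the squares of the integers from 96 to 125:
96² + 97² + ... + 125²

Use ∑_{k=1}^{n} k² = n(n+1)(2n+1)/6, then subtract the first 95 terms.
∑_{k=1}^{125} k² = 125×126×251/6 = 658875
∑_{k=1}^{95} k² = 95×96×191/6 = 290320
∑_{k=96}^{125} k² = 658875 - 290320 = 368555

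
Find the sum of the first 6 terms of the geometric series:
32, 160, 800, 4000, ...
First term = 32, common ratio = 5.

Sₙ = a(1 - rⁿ) / (1 - r)
S_6 = 32(1 - 5^6) / (1 - 5)
S_6 = 32(1 - 15625) / (-4)
S_6 = 124992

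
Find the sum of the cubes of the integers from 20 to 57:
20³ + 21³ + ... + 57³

Use ∑_{k=1}^{n} k³ = [n(n+1)/2]², then subtract the first 19 terms.
∑_{k=1}^{57} k³ = [57×58/2]² = 1653² = 2732409
∑_{k=1}^{19} k³ = [19×20/2]² = 190² = 36100
∑_{k=20}^{57} k³ = 2732409 - 36100 = 2696309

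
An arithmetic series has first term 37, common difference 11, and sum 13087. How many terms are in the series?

Using S = n/2 × [2a + (n-1)d]
13087 = n/2 × [2(37) + (n-1)(11)]
13087 = n/2 × [74 + 11n - 11]
26174 = n × [63 + 11n]
11n² + (63)n - 26174 = 0
Discriminant: Δ = (63)² - 4(11)(-26174) = 3969 + 1151656 = 1155625
√Δ = 1075
n = [-(63) + √Δ] / (2·11) = (-63 + 1075) / 22 = 1012 / 22 = 46
(The negative root is discarded since n must be a positive integer.)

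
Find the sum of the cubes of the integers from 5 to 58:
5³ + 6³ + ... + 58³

Use ∑_{k=1}^{n} k³ = [n(n+1)/2]², then subtract the first 4 terms.
∑_{k=1}^{58} k³ = [58×59/2]² = 1711² = 2927521
∑_{k=1}^{4} k³ = [4×5/2]² = 10² = 100
∑_{k=5}^{58} k³ = 2927521 - 100 = 2927421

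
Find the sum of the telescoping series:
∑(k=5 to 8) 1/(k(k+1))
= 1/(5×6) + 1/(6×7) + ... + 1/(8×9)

Partial fractions: 1/(k(k+1)) = 1/k - 1/(k+1)
The series telescopes:
= (1/5 - 1/6) + (1/6 - 1/7) + ... + (1/8 - 1/9)
= 1/5 - 1/9
= 4/45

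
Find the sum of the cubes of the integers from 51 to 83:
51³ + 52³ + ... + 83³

Use ∑_{k=1}^{n} k³ = [n(n+1)/2]², then subtract the first 50 terms.
∑_{k=1}^{83} k³ = [83×84/2]² = 3486² = 12152196
∑_{k=1}^{50} k³ = [50×51/2]² = 1275² = 1625625
∑_{k=51}^{83} k³ = 12152196 - 1625625 = 10526571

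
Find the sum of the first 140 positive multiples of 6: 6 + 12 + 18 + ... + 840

Factor out 6: = 6(1 + 2 + ... + 140) = 6 × n(n+1)/2
= 6 × 140×141/2
= 6 × 9870
= 59220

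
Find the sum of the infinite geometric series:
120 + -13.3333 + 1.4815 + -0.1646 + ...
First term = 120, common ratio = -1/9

For |r| < 1, S = a / (1 - r)
S = 120 / (1 - (-1/9))
S = 120 / (10/9)
S = 108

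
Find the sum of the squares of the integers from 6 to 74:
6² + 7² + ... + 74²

Use ∑_{k=1}^{n} k² = n(n+1)(2n+1)/6, then subtract the first 5 terms.
∑_{k=1}^{74} k² = 74×75×149/6 = 137825
∑_{k=1}^{5} k² = 5×6×11/6 = 55
∑_{k=6}^{74} k² = 137825 - 55 = 137770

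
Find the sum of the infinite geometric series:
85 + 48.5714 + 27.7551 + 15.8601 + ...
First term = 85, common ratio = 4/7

For |r| < 1, S = a / (1 - r)
S = 85 / (1 - (4/7))
S = 85 / (3/7)
S = 595/3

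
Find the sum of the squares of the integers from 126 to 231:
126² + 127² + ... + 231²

Use ∑_{k=1}^{n} k² = n(n+1)(2n+1)/6, then subtract the first 125 terms.
∑_{k=1}^{231} k² = 231×232×463/6 = 4135516
∑_{k=1}^{125} k² = 125×126×251/6 = 658875
∑_{k=126}^{231} k² = 4135516 - 658875 = 3476641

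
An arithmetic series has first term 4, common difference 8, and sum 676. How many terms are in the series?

Using S = n/2 × [2a + (n-1)d]
676 = n/2 × [2(4) + (n-1)(8)]
676 = n/2 × [8 + 8n - 8]
1352 = n × [0 + 8n]
8n² + (0)n - 1352 = 0
Discriminant: Δ = (0)² - 4(8)(-1352) = 0 + 43264 = 43264
√Δ = 208
n = [-(0) + √Δ] / (2·8) = (0 + 208) / 16 = 208 / 16 = 13
(The negative root is discarded since n must be a positive integer.)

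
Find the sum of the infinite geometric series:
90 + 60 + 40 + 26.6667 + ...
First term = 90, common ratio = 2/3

For |r| < 1, S = a / (1 - r)
S = 90 / (1 - (2/3))
S = 90 / (1/3)
S = 270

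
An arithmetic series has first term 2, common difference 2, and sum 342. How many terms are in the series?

Using S = n/2 × [2a + (n-1)d]
342 = n/2 × [2(2) + (n-1)(2)]
342 = n/2 × [4 + 2n - 2]
684 = n × [2 + 2n]
2n² + (2)n - 684 = 0
Discriminant: Δ = (2)² - 4(2)(-684) = 4 + 5472 = 5476
√Δ = 74
n = [-(2) + √Δ] / (2·2) = (-2 + 74) / 4 = 72 / 4 = 18
(The negative root is discarded since n must be a positive integer.)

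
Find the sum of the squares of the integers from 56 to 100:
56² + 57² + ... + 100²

Use ∑_{k=1}^{n} k² = n(n+1)(2n+1)/6, then subtract the first 55 terms.
∑_{k=1}^{100} k² = 100×101×201/6 = 338350
∑_{k=1}^{55} k² = 55×56×111/6 = 56980
∑_{k=56}^{100} k² = 338350 - 56980 = 281370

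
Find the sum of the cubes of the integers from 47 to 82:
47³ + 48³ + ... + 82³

Use ∑_{k=1}^{n} k³ = [n(n+1)/2]², then subtract the first 46 terms.
∑_{k=1}^{82} k³ = [82×83/2]² = 3403² = 11580409
∑_{k=1}^{46} k³ = [46×47/2]² = 1081² = 1168561
∑_{k=47}^{82} k³ = 11580409 - 1168561 = 10411848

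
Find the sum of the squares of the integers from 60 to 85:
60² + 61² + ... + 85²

Use ∑_{k=1}^{n} k² = n(n+1)(2n+1)/6, then subtract the first 59 terms.
∑_{k=1}^{85} k² = 85×86×171/6 = 208335
∑_{k=1}^{59} k² = 59×60×119/6 = 70210
∑_{k=60}^{85} k² = 208335 - 70210 = 138125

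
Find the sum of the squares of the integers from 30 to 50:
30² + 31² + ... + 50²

Use ∑_{k=1}^{n} k² = n(n+1)(2n+1)/6, then subtract the first 29 terms.
∑_{k=1}^{50} k² = 50×51×101/6 = 42925
∑_{k=1}^{29} k² = 29×30×59/6 = 8555
∑_{k=30}^{50} k² = 42925 - 8555 = 34370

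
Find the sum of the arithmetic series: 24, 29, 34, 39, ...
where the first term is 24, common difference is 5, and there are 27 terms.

Sₙ = n/2 × (first + last)
Last term = a + (n-1)d = 24 + (27-1)×5 = 154
S_27 = 27/2 × (24 + 154)
S_27 = 27/2 × 178 = 2403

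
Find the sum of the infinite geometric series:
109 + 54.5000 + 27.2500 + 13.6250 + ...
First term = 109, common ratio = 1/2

For |r| < 1, S = a / (1 - r)
S = 109 / (1 - (1/2))
S = 109 / (1/2)
S = 218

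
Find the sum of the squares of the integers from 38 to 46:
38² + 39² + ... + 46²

Use ∑_{k=1}^{n} k² = n(n+1)(2n+1)/6, then subtract the first 37 terms.
∑_{k=1}^{46} k² = 46×47×93/6 = 33511
∑_{k=1}^{37} k² = 37×38×75/6 = 17575
∑_{k=38}^{46} k² = 33511 - 17575 = 15936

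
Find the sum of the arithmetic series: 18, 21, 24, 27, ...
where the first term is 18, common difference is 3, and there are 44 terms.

Sₙ = n/2 × (first + last)
Last term = a + (n-1)d = 18 + (44-1)×3 = 147
S_44 = 44/2 × (18 + 147)
S_44 = 44/2 × 165 = 3630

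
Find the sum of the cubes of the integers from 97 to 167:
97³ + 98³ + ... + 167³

Use ∑_{k=1}^{n} k³ = [n(n+1)/2]², then subtract the first 96 terms.
∑_{k=1}^{167} k³ = [167×168/2]² = 14028² = 196784784
∑_{k=1}^{96} k³ = [96×97/2]² = 4656² = 21678336
∑_{k=97}^{167} k³ = 196784784 - 21678336 = 175106448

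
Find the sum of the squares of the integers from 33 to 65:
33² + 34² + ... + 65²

Use ∑_{k=1}^{n} k² = n(n+1)(2n+1)/6, then subtract the first 32 terms.
∑_{k=1}^{65} k² = 65×66×131/6 = 93665
∑_{k=1}^{32} k² = 32×33×65/6 = 11440
∑_{k=33}^{65} k² = 93665 - 11440 = 82225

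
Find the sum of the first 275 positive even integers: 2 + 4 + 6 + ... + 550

Sum of first n even numbers = n(n+1)
= 275×276
= 75900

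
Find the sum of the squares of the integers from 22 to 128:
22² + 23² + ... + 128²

Use ∑_{k=1}^{n} k² = n(n+1)(2n+1)/6, then subtract the first 21 terms.
∑_{k=1}^{128} k² = 128×129×257/6 = 707264
∑_{k=1}^{21} k² = 21×22×43/6 = 3311
∑_{k=22}^{128} k² = 707264 - 3311 = 703953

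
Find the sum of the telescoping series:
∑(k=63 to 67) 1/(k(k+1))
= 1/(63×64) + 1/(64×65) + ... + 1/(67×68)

Partial fractions: 1/(k(k+1)) = 1/k - 1/(k+1)
The series telescopes:
= (1/63 - 1/64) + (1/64 - 1/65) + ... + (1/67 - 1/68)
= 1/63 - 1/68
= 5/4284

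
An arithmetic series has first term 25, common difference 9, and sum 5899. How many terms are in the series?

Using S = n/2 × [2a + (n-1)d]
5899 = n/2 × [2(25) + (n-1)(9)]
5899 = n/2 × [50 + 9n - 9]
11798 = n × [41 + 9n]
9n² + (41)n - 11798 = 0
Discriminant: Δ = (41)² - 4(9)(-11798) = 1681 + 424728 = 426409
√Δ = 653
n = [-(41) + √Δ] / (2·9) = (-41 + 653) / 18 = 612 / 18 = 34
(The negative root is discarded since n must be a positive integer.)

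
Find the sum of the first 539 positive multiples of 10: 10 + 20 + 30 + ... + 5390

Factor out 10: = 10(1 + 2 + ... + 539) = 10 × n(n+1)/2
= 10 × 539×540/2
= 10 × 145530
= 1455300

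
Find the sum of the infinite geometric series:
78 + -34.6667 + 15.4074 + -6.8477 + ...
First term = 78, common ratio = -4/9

For |r| < 1, S = a / (1 - r)
S = 78 / (1 - (-4/9))
S = 78 / (13/9)
S = 54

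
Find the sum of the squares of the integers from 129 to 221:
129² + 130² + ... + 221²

Use ∑_{k=1}^{n} k² = n(n+1)(2n+1)/6, then subtract the first 128 terms.
∑_{k=1}^{221} k² = 221×222×443/6 = 3622411
∑_{k=1}^{128} k² = 128×129×257/6 = 707264
∑_{k=129}^{221} k² = 3622411 - 707264 = 2915147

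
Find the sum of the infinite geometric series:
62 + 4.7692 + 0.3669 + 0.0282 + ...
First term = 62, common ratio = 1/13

For |r| < 1, S = a / (1 - r)
S = 62 / (1 - (1/13))
S = 62 / (12/13)
S = 403/6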